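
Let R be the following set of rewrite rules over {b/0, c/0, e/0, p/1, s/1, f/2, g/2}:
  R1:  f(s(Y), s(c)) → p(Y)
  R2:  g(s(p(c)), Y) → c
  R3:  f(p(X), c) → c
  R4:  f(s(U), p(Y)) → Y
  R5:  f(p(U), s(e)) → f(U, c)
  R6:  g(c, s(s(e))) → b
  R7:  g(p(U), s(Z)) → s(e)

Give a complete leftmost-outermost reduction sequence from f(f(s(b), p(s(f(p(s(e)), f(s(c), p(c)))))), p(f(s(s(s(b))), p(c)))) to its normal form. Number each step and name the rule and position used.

1. f(f(s(b), p(s(f(p(s(e)), f(s(c), p(c)))))), p(f(s(s(s(b))), p(c))))  →  f(s(f(p(s(e)), f(s(c), p(c)))), p(f(s(s(s(b))), p(c))))   [R4 at 1]
2. f(s(f(p(s(e)), f(s(c), p(c)))), p(f(s(s(s(b))), p(c))))  →  f(s(s(s(b))), p(c))   [R4 at ε]
3. f(s(s(s(b))), p(c))  →  c   [R4 at ε]

c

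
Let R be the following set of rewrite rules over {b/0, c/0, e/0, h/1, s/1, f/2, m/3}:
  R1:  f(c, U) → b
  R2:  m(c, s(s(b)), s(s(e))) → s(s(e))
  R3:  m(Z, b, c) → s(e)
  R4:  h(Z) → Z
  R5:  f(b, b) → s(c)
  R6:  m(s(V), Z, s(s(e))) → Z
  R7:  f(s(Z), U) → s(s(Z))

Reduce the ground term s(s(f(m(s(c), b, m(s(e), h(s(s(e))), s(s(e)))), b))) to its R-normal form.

1. s(s(f(m(s(c), b, m(s(e), h(s(s(e))), s(s(e)))), b)))  →  s(s(f(m(s(c), b, h(s(s(e)))), b)))   [R6 at 1.1.1.3]
2. s(s(f(m(s(c), b, h(s(s(e)))), b)))  →  s(s(f(m(s(c), b, s(s(e))), b)))   [R4 at 1.1.1.3]
3. s(s(f(m(s(c), b, s(s(e))), b)))  →  s(s(f(b, b)))   [R6 at 1.1.1]
4. s(s(f(b, b)))  →  s(s(s(c)))   [R5 at 1.1]

s(s(s(c)))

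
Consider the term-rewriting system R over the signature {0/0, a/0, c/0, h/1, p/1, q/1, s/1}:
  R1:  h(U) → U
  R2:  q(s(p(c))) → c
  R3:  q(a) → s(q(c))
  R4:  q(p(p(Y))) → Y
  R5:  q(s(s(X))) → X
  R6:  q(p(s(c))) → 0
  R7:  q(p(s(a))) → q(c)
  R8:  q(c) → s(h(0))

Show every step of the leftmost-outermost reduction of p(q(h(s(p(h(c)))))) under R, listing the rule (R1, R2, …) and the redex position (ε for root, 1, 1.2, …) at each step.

p(c)

1. p(q(h(s(p(h(c))))))  →  p(q(s(p(h(c)))))   [R1 at 1.1]
2. p(q(s(p(h(c)))))  →  p(q(s(p(c))))   [R1 at 1.1.1.1]
3. p(q(s(p(c))))  →  p(c)   [R2 at 1]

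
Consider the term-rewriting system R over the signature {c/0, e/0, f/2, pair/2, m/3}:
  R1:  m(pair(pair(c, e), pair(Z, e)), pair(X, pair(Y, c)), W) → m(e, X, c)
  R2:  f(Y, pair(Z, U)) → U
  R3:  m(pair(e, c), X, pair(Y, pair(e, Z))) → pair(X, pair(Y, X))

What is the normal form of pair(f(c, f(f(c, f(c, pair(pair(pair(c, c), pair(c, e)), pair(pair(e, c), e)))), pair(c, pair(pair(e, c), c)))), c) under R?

1. pair(f(c, f(f(c, f(c, pair(pair(pair(c, c), pair(c, e)), pair(pair(e, c), e)))), pair(c, pair(pair(e, c), c)))), c)  →  pair(f(c, pair(pair(e, c), c)), c)   [R2 at 1.2]
2. pair(f(c, pair(pair(e, c), c)), c)  →  pair(c, c)   [R2 at 1]

pair(c, c)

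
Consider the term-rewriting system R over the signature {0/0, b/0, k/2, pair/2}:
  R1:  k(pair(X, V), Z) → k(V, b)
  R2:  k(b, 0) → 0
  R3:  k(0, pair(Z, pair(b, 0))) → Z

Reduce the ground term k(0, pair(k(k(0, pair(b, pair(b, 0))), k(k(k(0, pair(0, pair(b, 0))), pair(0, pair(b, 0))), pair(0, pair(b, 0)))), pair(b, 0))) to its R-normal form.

0

1. k(0, pair(k(k(0, pair(b, pair(b, 0))), k(k(k(0, pair(0, pair(b, 0))), pair(0, pair(b, 0))), pair(0, pair(b, 0)))), pair(b, 0)))  →  k(k(0, pair(b, pair(b, 0))), k(k(k(0, pair(0, pair(b, 0))), pair(0, pair(b, 0))), pair(0, pair(b, 0))))   [R3 at ε]
2. k(k(0, pair(b, pair(b, 0))), k(k(k(0, pair(0, pair(b, 0))), pair(0, pair(b, 0))), pair(0, pair(b, 0))))  →  k(b, k(k(k(0, pair(0, pair(b, 0))), pair(0, pair(b, 0))), pair(0, pair(b, 0))))   [R3 at 1]
3. k(b, k(k(k(0, pair(0, pair(b, 0))), pair(0, pair(b, 0))), pair(0, pair(b, 0))))  →  k(b, k(k(0, pair(0, pair(b, 0))), pair(0, pair(b, 0))))   [R3 at 2.1.1]
4. k(b, k(k(0, pair(0, pair(b, 0))), pair(0, pair(b, 0))))  →  k(b, k(0, pair(0, pair(b, 0))))   [R3 at 2.1]
5. k(b, k(0, pair(0, pair(b, 0))))  →  k(b, 0)   [R3 at 2]
6. k(b, 0)  →  0   [R2 at ε]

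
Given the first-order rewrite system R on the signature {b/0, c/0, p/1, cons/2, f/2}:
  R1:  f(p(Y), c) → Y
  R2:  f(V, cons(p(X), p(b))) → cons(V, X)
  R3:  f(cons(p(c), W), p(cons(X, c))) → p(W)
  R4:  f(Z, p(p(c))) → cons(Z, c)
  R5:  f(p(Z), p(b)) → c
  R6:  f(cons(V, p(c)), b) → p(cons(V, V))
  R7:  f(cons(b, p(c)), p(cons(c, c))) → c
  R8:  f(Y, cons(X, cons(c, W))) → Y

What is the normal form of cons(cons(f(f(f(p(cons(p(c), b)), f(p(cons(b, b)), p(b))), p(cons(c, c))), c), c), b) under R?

1. cons(cons(f(f(f(p(cons(p(c), b)), f(p(cons(b, b)), p(b))), p(cons(c, c))), c), c), b)  →  cons(cons(f(f(f(p(cons(p(c), b)), c), p(cons(c, c))), c), c), b)   [R5 at 1.1.1.1.2]
2. cons(cons(f(f(f(p(cons(p(c), b)), c), p(cons(c, c))), c), c), b)  →  cons(cons(f(f(cons(p(c), b), p(cons(c, c))), c), c), b)   [R1 at 1.1.1.1]
3. cons(cons(f(f(cons(p(c), b), p(cons(c, c))), c), c), b)  →  cons(cons(f(p(b), c), c), b)   [R3 at 1.1.1]
4. cons(cons(f(p(b), c), c), b)  →  cons(cons(b, c), b)   [R1 at 1.1]

cons(cons(b, c), b)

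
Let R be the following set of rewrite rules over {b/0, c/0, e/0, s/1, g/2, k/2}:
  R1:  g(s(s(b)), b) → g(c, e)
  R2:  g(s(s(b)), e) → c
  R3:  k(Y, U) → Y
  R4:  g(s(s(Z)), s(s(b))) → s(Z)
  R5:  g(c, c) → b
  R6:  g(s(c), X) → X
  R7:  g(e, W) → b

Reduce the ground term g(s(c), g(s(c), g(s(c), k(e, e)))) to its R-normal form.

e

1. g(s(c), g(s(c), g(s(c), k(e, e))))  →  g(s(c), g(s(c), k(e, e)))   [R6 at ε]
2. g(s(c), g(s(c), k(e, e)))  →  g(s(c), k(e, e))   [R6 at ε]
3. g(s(c), k(e, e))  →  k(e, e)   [R6 at ε]
4. k(e, e)  →  e   [R3 at ε]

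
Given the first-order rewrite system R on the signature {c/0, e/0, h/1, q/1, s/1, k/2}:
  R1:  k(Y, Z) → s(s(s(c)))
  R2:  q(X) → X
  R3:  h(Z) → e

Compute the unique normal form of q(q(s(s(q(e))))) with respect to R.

s(s(e))

1. q(q(s(s(q(e)))))  →  q(s(s(q(e))))   [R2 at ε]
2. q(s(s(q(e))))  →  s(s(q(e)))   [R2 at ε]
3. s(s(q(e)))  →  s(s(e))   [R2 at 1.1]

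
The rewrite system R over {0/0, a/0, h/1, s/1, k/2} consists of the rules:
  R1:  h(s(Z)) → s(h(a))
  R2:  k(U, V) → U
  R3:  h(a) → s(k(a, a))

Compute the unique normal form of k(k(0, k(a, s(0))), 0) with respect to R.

0

1. k(k(0, k(a, s(0))), 0)  →  k(0, k(a, s(0)))   [R2 at ε]
2. k(0, k(a, s(0)))  →  0   [R2 at ε]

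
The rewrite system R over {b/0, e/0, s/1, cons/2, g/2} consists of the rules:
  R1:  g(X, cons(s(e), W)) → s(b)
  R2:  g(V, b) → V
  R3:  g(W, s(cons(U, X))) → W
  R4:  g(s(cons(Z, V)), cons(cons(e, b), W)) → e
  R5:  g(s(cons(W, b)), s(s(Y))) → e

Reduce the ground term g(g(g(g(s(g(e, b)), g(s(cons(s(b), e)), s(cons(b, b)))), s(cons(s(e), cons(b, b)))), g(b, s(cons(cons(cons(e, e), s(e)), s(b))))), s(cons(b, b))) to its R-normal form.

1. g(g(g(g(s(g(e, b)), g(s(cons(s(b), e)), s(cons(b, b)))), s(cons(s(e), cons(b, b)))), g(b, s(cons(cons(cons(e, e), s(e)), s(b))))), s(cons(b, b)))  →  g(g(g(s(g(e, b)), g(s(cons(s(b), e)), s(cons(b, b)))), s(cons(s(e), cons(b, b)))), g(b, s(cons(cons(cons(e, e), s(e)), s(b)))))   [R3 at ε]
2. g(g(g(s(g(e, b)), g(s(cons(s(b), e)), s(cons(b, b)))), s(cons(s(e), cons(b, b)))), g(b, s(cons(cons(cons(e, e), s(e)), s(b)))))  →  g(g(s(g(e, b)), g(s(cons(s(b), e)), s(cons(b, b)))), g(b, s(cons(cons(cons(e, e), s(e)), s(b)))))   [R3 at 1]
3. g(g(s(g(e, b)), g(s(cons(s(b), e)), s(cons(b, b)))), g(b, s(cons(cons(cons(e, e), s(e)), s(b)))))  →  g(g(s(e), g(s(cons(s(b), e)), s(cons(b, b)))), g(b, s(cons(cons(cons(e, e), s(e)), s(b)))))   [R2 at 1.1.1]
4. g(g(s(e), g(s(cons(s(b), e)), s(cons(b, b)))), g(b, s(cons(cons(cons(e, e), s(e)), s(b)))))  →  g(g(s(e), s(cons(s(b), e))), g(b, s(cons(cons(cons(e, e), s(e)), s(b)))))   [R3 at 1.2]
5. g(g(s(e), s(cons(s(b), e))), g(b, s(cons(cons(cons(e, e), s(e)), s(b)))))  →  g(s(e), g(b, s(cons(cons(cons(e, e), s(e)), s(b)))))   [R3 at 1]
6. g(s(e), g(b, s(cons(cons(cons(e, e), s(e)), s(b)))))  →  g(s(e), b)   [R3 at 2]
7. g(s(e), b)  →  s(e)   [R2 at ε]

s(e)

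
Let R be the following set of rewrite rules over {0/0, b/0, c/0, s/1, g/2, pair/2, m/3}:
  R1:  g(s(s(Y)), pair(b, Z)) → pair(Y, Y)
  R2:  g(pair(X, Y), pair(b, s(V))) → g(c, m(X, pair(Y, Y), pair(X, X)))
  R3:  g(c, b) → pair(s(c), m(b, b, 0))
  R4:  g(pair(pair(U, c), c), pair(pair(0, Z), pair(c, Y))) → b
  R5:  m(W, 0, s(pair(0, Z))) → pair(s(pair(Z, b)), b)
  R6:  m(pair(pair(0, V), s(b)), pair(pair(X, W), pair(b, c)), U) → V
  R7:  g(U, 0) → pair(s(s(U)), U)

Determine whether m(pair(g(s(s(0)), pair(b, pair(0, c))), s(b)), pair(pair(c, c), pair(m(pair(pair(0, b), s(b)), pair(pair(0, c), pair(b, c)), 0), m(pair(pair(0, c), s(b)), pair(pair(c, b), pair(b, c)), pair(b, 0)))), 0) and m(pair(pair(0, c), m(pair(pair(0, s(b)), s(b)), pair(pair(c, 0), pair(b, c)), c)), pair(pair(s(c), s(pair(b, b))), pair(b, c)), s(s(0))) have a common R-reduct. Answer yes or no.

Reduce t₁ = m(pair(g(s(s(0)), pair(b, pair(0, c))), s(b)), pair(pair(c, c), pair(m(pair(pair(0, b), s(b)), pair(pair(0, c), pair(b, c)), 0), m(pair(pair(0, c), s(b)), pair(pair(c, b), pair(b, c)), pair(b, 0)))), 0):
1. m(pair(g(s(s(0)), pair(b, pair(0, c))), s(b)), pair(pair(c, c), pair(m(pair(pair(0, b), s(b)), pair(pair(0, c), pair(b, c)), 0), m(pair(pair(0, c), s(b)), pair(pair(c, b), pair(b, c)), pair(b, 0)))), 0)  →  m(pair(pair(0, 0), s(b)), pair(pair(c, c), pair(m(pair(pair(0, b), s(b)), pair(pair(0, c), pair(b, c)), 0), m(pair(pair(0, c), s(b)), pair(pair(c, b), pair(b, c)), pair(b, 0)))), 0)   [R1 at 1.1]
2. m(pair(pair(0, 0), s(b)), pair(pair(c, c), pair(m(pair(pair(0, b), s(b)), pair(pair(0, c), pair(b, c)), 0), m(pair(pair(0, c), s(b)), pair(pair(c, b), pair(b, c)), pair(b, 0)))), 0)  →  m(pair(pair(0, 0), s(b)), pair(pair(c, c), pair(b, m(pair(pair(0, c), s(b)), pair(pair(c, b), pair(b, c)), pair(b, 0)))), 0)   [R6 at 2.2.1]
3. m(pair(pair(0, 0), s(b)), pair(pair(c, c), pair(b, m(pair(pair(0, c), s(b)), pair(pair(c, b), pair(b, c)), pair(b, 0)))), 0)  →  m(pair(pair(0, 0), s(b)), pair(pair(c, c), pair(b, c)), 0)   [R6 at 2.2.2]
4. m(pair(pair(0, 0), s(b)), pair(pair(c, c), pair(b, c)), 0)  →  0   [R6 at ε]

Reduce t₂ = m(pair(pair(0, c), m(pair(pair(0, s(b)), s(b)), pair(pair(c, 0), pair(b, c)), c)), pair(pair(s(c), s(pair(b, b))), pair(b, c)), s(s(0))):
1. m(pair(pair(0, c), m(pair(pair(0, s(b)), s(b)), pair(pair(c, 0), pair(b, c)), c)), pair(pair(s(c), s(pair(b, b))), pair(b, c)), s(s(0)))  →  m(pair(pair(0, c), s(b)), pair(pair(s(c), s(pair(b, b))), pair(b, c)), s(s(0)))   [R6 at 1.2]
2. m(pair(pair(0, c), s(b)), pair(pair(s(c), s(pair(b, b))), pair(b, c)), s(s(0)))  →  c   [R6 at ε]

no — NF(t₁) = 0, NF(t₂) = c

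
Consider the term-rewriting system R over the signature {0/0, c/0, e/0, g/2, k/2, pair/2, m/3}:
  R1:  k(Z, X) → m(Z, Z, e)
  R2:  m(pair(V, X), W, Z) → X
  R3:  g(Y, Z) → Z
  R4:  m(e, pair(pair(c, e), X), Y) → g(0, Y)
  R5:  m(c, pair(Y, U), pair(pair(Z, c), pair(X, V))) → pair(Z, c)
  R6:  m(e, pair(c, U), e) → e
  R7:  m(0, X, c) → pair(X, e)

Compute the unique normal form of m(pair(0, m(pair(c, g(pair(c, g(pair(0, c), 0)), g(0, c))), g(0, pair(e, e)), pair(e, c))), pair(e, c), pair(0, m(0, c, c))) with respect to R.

c

1. m(pair(0, m(pair(c, g(pair(c, g(pair(0, c), 0)), g(0, c))), g(0, pair(e, e)), pair(e, c))), pair(e, c), pair(0, m(0, c, c)))  →  m(pair(c, g(pair(c, g(pair(0, c), 0)), g(0, c))), g(0, pair(e, e)), pair(e, c))   [R2 at ε]
2. m(pair(c, g(pair(c, g(pair(0, c), 0)), g(0, c))), g(0, pair(e, e)), pair(e, c))  →  g(pair(c, g(pair(0, c), 0)), g(0, c))   [R2 at ε]
3. g(pair(c, g(pair(0, c), 0)), g(0, c))  →  g(0, c)   [R3 at ε]
4. g(0, c)  →  c   [R3 at ε]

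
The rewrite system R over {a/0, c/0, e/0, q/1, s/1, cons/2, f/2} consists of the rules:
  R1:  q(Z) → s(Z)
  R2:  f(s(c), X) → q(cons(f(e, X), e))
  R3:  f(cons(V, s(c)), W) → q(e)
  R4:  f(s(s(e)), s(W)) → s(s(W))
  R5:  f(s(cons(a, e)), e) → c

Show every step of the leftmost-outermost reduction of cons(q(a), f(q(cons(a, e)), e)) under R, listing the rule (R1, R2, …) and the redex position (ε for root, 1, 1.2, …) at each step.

1. cons(q(a), f(q(cons(a, e)), e))  →  cons(s(a), f(q(cons(a, e)), e))   [R1 at 1]
2. cons(s(a), f(q(cons(a, e)), e))  →  cons(s(a), f(s(cons(a, e)), e))   [R1 at 2.1]
3. cons(s(a), f(s(cons(a, e)), e))  →  cons(s(a), c)   [R5 at 2]

cons(s(a), c)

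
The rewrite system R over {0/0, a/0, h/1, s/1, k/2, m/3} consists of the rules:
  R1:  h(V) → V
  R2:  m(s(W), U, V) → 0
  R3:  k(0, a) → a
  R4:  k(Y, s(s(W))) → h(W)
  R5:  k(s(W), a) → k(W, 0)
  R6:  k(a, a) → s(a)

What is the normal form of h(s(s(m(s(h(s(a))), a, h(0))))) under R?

1. h(s(s(m(s(h(s(a))), a, h(0)))))  →  s(s(m(s(h(s(a))), a, h(0))))   [R1 at ε]
2. s(s(m(s(h(s(a))), a, h(0))))  →  s(s(0))   [R2 at 1.1]

s(s(0))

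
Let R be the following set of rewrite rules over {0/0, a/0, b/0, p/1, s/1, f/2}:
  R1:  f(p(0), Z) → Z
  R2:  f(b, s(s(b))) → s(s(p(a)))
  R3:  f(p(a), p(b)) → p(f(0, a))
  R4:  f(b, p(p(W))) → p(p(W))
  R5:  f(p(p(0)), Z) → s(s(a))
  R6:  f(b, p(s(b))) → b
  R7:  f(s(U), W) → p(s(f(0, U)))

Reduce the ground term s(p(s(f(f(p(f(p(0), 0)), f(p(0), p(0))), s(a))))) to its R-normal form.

s(p(s(s(a))))

1. s(p(s(f(f(p(f(p(0), 0)), f(p(0), p(0))), s(a)))))  →  s(p(s(f(f(p(0), f(p(0), p(0))), s(a)))))   [R1 at 1.1.1.1.1.1]
2. s(p(s(f(f(p(0), f(p(0), p(0))), s(a)))))  →  s(p(s(f(f(p(0), p(0)), s(a)))))   [R1 at 1.1.1.1]
3. s(p(s(f(f(p(0), p(0)), s(a)))))  →  s(p(s(f(p(0), s(a)))))   [R1 at 1.1.1.1]
4. s(p(s(f(p(0), s(a)))))  →  s(p(s(s(a))))   [R1 at 1.1.1]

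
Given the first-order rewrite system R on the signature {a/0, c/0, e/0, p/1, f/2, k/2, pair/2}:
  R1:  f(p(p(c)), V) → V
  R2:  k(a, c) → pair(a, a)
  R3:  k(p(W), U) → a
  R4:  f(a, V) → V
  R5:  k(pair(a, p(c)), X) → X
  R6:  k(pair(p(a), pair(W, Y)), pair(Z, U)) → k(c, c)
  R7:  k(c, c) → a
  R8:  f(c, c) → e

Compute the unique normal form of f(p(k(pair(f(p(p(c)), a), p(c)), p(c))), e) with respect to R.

1. f(p(k(pair(f(p(p(c)), a), p(c)), p(c))), e)  →  f(p(k(pair(a, p(c)), p(c))), e)   [R1 at 1.1.1.1]
2. f(p(k(pair(a, p(c)), p(c))), e)  →  f(p(p(c)), e)   [R5 at 1.1]
3. f(p(p(c)), e)  →  e   [R1 at ε]

e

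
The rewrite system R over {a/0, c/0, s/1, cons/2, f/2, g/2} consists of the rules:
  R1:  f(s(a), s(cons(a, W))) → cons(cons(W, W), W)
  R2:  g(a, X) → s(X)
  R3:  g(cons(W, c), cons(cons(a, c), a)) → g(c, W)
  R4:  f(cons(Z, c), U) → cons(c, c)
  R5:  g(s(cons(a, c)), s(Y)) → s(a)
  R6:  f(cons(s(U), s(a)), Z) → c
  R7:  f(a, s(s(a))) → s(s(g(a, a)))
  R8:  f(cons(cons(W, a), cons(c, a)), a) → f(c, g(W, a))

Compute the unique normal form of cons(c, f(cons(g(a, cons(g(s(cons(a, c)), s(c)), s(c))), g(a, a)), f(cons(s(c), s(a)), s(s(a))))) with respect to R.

cons(c, c)

1. cons(c, f(cons(g(a, cons(g(s(cons(a, c)), s(c)), s(c))), g(a, a)), f(cons(s(c), s(a)), s(s(a)))))  →  cons(c, f(cons(s(cons(g(s(cons(a, c)), s(c)), s(c))), g(a, a)), f(cons(s(c), s(a)), s(s(a)))))   [R2 at 2.1.1]
2. cons(c, f(cons(s(cons(g(s(cons(a, c)), s(c)), s(c))), g(a, a)), f(cons(s(c), s(a)), s(s(a)))))  →  cons(c, f(cons(s(cons(s(a), s(c))), g(a, a)), f(cons(s(c), s(a)), s(s(a)))))   [R5 at 2.1.1.1.1]
3. cons(c, f(cons(s(cons(s(a), s(c))), g(a, a)), f(cons(s(c), s(a)), s(s(a)))))  →  cons(c, f(cons(s(cons(s(a), s(c))), s(a)), f(cons(s(c), s(a)), s(s(a)))))   [R2 at 2.1.2]
4. cons(c, f(cons(s(cons(s(a), s(c))), s(a)), f(cons(s(c), s(a)), s(s(a)))))  →  cons(c, c)   [R6 at 2]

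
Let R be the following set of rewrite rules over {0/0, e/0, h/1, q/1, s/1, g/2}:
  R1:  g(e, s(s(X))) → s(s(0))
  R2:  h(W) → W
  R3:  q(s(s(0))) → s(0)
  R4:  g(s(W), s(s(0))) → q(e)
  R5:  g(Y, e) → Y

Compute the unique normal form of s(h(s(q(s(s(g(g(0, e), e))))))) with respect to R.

s(s(s(0)))

1. s(h(s(q(s(s(g(g(0, e), e)))))))  →  s(s(q(s(s(g(g(0, e), e))))))   [R2 at 1]
2. s(s(q(s(s(g(g(0, e), e))))))  →  s(s(q(s(s(g(0, e))))))   [R5 at 1.1.1.1.1]
3. s(s(q(s(s(g(0, e))))))  →  s(s(q(s(s(0)))))   [R5 at 1.1.1.1.1]
4. s(s(q(s(s(0)))))  →  s(s(s(0)))   [R3 at 1.1]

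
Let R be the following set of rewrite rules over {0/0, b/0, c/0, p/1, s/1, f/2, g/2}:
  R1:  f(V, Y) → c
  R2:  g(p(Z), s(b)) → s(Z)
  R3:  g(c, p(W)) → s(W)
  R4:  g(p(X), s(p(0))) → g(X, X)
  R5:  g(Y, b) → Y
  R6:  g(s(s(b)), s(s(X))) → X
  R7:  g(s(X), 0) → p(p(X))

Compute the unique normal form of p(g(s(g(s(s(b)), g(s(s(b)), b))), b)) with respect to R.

p(s(b))

1. p(g(s(g(s(s(b)), g(s(s(b)), b))), b))  →  p(s(g(s(s(b)), g(s(s(b)), b))))   [R5 at 1]
2. p(s(g(s(s(b)), g(s(s(b)), b))))  →  p(s(g(s(s(b)), s(s(b)))))   [R5 at 1.1.2]
3. p(s(g(s(s(b)), s(s(b)))))  →  p(s(b))   [R6 at 1.1]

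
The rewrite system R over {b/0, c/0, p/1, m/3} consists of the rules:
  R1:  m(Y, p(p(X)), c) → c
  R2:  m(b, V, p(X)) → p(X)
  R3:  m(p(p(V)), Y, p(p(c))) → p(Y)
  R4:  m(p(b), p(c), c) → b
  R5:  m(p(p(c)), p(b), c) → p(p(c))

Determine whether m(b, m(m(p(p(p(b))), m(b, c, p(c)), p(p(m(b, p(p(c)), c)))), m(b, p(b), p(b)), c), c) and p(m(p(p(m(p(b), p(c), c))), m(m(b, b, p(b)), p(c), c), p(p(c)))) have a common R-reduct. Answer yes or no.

no — NF(t₁) = c, NF(t₂) = p(p(b))

Reduce t₁ = m(b, m(m(p(p(p(b))), m(b, c, p(c)), p(p(m(b, p(p(c)), c)))), m(b, p(b), p(b)), c), c):
1. m(b, m(m(p(p(p(b))), m(b, c, p(c)), p(p(m(b, p(p(c)), c)))), m(b, p(b), p(b)), c), c)  →  m(b, m(m(p(p(p(b))), p(c), p(p(m(b, p(p(c)), c)))), m(b, p(b), p(b)), c), c)   [R2 at 2.1.2]
2. m(b, m(m(p(p(p(b))), p(c), p(p(m(b, p(p(c)), c)))), m(b, p(b), p(b)), c), c)  →  m(b, m(m(p(p(p(b))), p(c), p(p(c))), m(b, p(b), p(b)), c), c)   [R1 at 2.1.3.1.1]
3. m(b, m(m(p(p(p(b))), p(c), p(p(c))), m(b, p(b), p(b)), c), c)  →  m(b, m(p(p(c)), m(b, p(b), p(b)), c), c)   [R3 at 2.1]
4. m(b, m(p(p(c)), m(b, p(b), p(b)), c), c)  →  m(b, m(p(p(c)), p(b), c), c)   [R2 at 2.2]
5. m(b, m(p(p(c)), p(b), c), c)  →  m(b, p(p(c)), c)   [R5 at 2]
6. m(b, p(p(c)), c)  →  c   [R1 at ε]

Reduce t₂ = p(m(p(p(m(p(b), p(c), c))), m(m(b, b, p(b)), p(c), c), p(p(c)))):
1. p(m(p(p(m(p(b), p(c), c))), m(m(b, b, p(b)), p(c), c), p(p(c))))  →  p(p(m(m(b, b, p(b)), p(c), c)))   [R3 at 1]
2. p(p(m(m(b, b, p(b)), p(c), c)))  →  p(p(m(p(b), p(c), c)))   [R2 at 1.1.1]
3. p(p(m(p(b), p(c), c)))  →  p(p(b))   [R4 at 1.1]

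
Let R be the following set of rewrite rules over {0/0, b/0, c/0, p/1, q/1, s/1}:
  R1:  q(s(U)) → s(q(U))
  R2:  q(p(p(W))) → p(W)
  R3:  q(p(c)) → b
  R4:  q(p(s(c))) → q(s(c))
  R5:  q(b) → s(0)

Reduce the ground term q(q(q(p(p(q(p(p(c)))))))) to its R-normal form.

b

1. q(q(q(p(p(q(p(p(c))))))))  →  q(q(p(q(p(p(c))))))   [R2 at 1.1]
2. q(q(p(q(p(p(c))))))  →  q(q(p(p(c))))   [R2 at 1.1.1]
3. q(q(p(p(c))))  →  q(p(c))   [R2 at 1]
4. q(p(c))  →  b   [R3 at ε]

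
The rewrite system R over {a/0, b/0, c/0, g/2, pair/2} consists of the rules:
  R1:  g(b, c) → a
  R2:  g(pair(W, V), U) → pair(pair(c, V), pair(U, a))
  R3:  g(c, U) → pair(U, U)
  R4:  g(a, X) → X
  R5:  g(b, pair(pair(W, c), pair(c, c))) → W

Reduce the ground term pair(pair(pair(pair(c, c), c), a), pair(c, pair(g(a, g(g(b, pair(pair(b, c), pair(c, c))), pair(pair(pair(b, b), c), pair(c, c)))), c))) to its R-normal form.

1. pair(pair(pair(pair(c, c), c), a), pair(c, pair(g(a, g(g(b, pair(pair(b, c), pair(c, c))), pair(pair(pair(b, b), c), pair(c, c)))), c)))  →  pair(pair(pair(pair(c, c), c), a), pair(c, pair(g(g(b, pair(pair(b, c), pair(c, c))), pair(pair(pair(b, b), c), pair(c, c))), c)))   [R4 at 2.2.1]
2. pair(pair(pair(pair(c, c), c), a), pair(c, pair(g(g(b, pair(pair(b, c), pair(c, c))), pair(pair(pair(b, b), c), pair(c, c))), c)))  →  pair(pair(pair(pair(c, c), c), a), pair(c, pair(g(b, pair(pair(pair(b, b), c), pair(c, c))), c)))   [R5 at 2.2.1.1]
3. pair(pair(pair(pair(c, c), c), a), pair(c, pair(g(b, pair(pair(pair(b, b), c), pair(c, c))), c)))  →  pair(pair(pair(pair(c, c), c), a), pair(c, pair(pair(b, b), c)))   [R5 at 2.2.1]

pair(pair(pair(pair(c, c), c), a), pair(c, pair(pair(b, b), c)))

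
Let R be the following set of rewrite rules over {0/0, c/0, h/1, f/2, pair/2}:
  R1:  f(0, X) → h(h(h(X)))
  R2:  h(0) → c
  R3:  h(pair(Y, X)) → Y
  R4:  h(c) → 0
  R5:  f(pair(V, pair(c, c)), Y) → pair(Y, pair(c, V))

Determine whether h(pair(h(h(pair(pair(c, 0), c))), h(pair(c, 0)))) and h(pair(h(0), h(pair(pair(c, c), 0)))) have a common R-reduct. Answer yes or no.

Reduce t₁ = h(pair(h(h(pair(pair(c, 0), c))), h(pair(c, 0)))):
1. h(pair(h(h(pair(pair(c, 0), c))), h(pair(c, 0))))  →  h(h(pair(pair(c, 0), c)))   [R3 at ε]
2. h(h(pair(pair(c, 0), c)))  →  h(pair(c, 0))   [R3 at 1]
3. h(pair(c, 0))  →  c   [R3 at ε]

Reduce t₂ = h(pair(h(0), h(pair(pair(c, c), 0)))):
1. h(pair(h(0), h(pair(pair(c, c), 0))))  →  h(0)   [R3 at ε]
2. h(0)  →  c   [R2 at ε]

yes — NF(t₁) = c, NF(t₂) = c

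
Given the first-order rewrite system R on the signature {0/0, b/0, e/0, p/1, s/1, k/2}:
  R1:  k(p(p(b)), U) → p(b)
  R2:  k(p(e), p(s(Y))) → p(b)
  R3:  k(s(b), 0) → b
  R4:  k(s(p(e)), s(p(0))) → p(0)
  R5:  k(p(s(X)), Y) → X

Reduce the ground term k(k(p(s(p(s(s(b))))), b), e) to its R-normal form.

1. k(k(p(s(p(s(s(b))))), b), e)  →  k(p(s(s(b))), e)   [R5 at 1]
2. k(p(s(s(b))), e)  →  s(b)   [R5 at ε]

s(b)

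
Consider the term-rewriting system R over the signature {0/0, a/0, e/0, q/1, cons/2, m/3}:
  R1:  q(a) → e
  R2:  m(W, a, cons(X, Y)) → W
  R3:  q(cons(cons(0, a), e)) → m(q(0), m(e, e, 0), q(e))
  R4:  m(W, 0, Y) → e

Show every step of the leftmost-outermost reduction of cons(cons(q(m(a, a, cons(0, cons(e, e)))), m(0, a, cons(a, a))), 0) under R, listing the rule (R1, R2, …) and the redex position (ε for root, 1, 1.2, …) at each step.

1. cons(cons(q(m(a, a, cons(0, cons(e, e)))), m(0, a, cons(a, a))), 0)  →  cons(cons(q(a), m(0, a, cons(a, a))), 0)   [R2 at 1.1.1]
2. cons(cons(q(a), m(0, a, cons(a, a))), 0)  →  cons(cons(e, m(0, a, cons(a, a))), 0)   [R1 at 1.1]
3. cons(cons(e, m(0, a, cons(a, a))), 0)  →  cons(cons(e, 0), 0)   [R2 at 1.2]

cons(cons(e, 0), 0)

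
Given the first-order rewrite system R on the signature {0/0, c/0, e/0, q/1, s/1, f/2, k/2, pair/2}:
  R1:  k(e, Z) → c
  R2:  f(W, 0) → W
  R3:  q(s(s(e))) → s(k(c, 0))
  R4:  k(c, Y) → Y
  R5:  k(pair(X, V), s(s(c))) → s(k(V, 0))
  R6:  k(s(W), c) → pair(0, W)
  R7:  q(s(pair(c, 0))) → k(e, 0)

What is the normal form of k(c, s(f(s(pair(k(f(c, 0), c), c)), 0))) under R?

s(s(pair(c, c)))

1. k(c, s(f(s(pair(k(f(c, 0), c), c)), 0)))  →  s(f(s(pair(k(f(c, 0), c), c)), 0))   [R4 at ε]
2. s(f(s(pair(k(f(c, 0), c), c)), 0))  →  s(s(pair(k(f(c, 0), c), c)))   [R2 at 1]
3. s(s(pair(k(f(c, 0), c), c)))  →  s(s(pair(k(c, c), c)))   [R2 at 1.1.1.1]
4. s(s(pair(k(c, c), c)))  →  s(s(pair(c, c)))   [R4 at 1.1.1]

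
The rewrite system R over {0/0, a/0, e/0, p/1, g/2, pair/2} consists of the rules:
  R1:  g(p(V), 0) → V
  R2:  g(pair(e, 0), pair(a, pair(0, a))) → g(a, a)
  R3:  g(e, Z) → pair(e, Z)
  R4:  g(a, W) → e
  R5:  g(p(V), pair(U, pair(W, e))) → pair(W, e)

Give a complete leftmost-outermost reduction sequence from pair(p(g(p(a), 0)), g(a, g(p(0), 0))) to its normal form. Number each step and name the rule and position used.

pair(p(a), e)

1. pair(p(g(p(a), 0)), g(a, g(p(0), 0)))  →  pair(p(a), g(a, g(p(0), 0)))   [R1 at 1.1]
2. pair(p(a), g(a, g(p(0), 0)))  →  pair(p(a), e)   [R4 at 2]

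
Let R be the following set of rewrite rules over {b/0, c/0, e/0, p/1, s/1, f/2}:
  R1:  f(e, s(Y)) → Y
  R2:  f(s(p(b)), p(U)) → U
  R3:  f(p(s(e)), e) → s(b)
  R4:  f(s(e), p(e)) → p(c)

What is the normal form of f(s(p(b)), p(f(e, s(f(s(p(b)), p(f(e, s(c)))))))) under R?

1. f(s(p(b)), p(f(e, s(f(s(p(b)), p(f(e, s(c))))))))  →  f(e, s(f(s(p(b)), p(f(e, s(c))))))   [R2 at ε]
2. f(e, s(f(s(p(b)), p(f(e, s(c))))))  →  f(s(p(b)), p(f(e, s(c))))   [R1 at ε]
3. f(s(p(b)), p(f(e, s(c))))  →  f(e, s(c))   [R2 at ε]
4. f(e, s(c))  →  c   [R1 at ε]

c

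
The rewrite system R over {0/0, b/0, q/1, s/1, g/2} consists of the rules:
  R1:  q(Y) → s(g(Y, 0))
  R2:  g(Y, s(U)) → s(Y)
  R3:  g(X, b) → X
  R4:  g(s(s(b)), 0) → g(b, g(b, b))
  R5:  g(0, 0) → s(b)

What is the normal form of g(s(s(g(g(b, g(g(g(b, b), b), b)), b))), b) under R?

s(s(b))

1. g(s(s(g(g(b, g(g(g(b, b), b), b)), b))), b)  →  s(s(g(g(b, g(g(g(b, b), b), b)), b)))   [R3 at ε]
2. s(s(g(g(b, g(g(g(b, b), b), b)), b)))  →  s(s(g(b, g(g(g(b, b), b), b))))   [R3 at 1.1]
3. s(s(g(b, g(g(g(b, b), b), b))))  →  s(s(g(b, g(g(b, b), b))))   [R3 at 1.1.2]
4. s(s(g(b, g(g(b, b), b))))  →  s(s(g(b, g(b, b))))   [R3 at 1.1.2]
5. s(s(g(b, g(b, b))))  →  s(s(g(b, b)))   [R3 at 1.1.2]
6. s(s(g(b, b)))  →  s(s(b))   [R3 at 1.1]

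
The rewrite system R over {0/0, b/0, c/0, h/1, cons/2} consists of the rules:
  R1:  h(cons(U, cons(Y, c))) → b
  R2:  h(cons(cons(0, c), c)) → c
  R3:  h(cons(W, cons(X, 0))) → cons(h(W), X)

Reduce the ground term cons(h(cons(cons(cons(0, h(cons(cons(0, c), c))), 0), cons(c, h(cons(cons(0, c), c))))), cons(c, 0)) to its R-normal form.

1. cons(h(cons(cons(cons(0, h(cons(cons(0, c), c))), 0), cons(c, h(cons(cons(0, c), c))))), cons(c, 0))  →  cons(h(cons(cons(cons(0, c), 0), cons(c, h(cons(cons(0, c), c))))), cons(c, 0))   [R2 at 1.1.1.1.2]
2. cons(h(cons(cons(cons(0, c), 0), cons(c, h(cons(cons(0, c), c))))), cons(c, 0))  →  cons(h(cons(cons(cons(0, c), 0), cons(c, c))), cons(c, 0))   [R2 at 1.1.2.2]
3. cons(h(cons(cons(cons(0, c), 0), cons(c, c))), cons(c, 0))  →  cons(b, cons(c, 0))   [R1 at 1]

cons(b, cons(c, 0))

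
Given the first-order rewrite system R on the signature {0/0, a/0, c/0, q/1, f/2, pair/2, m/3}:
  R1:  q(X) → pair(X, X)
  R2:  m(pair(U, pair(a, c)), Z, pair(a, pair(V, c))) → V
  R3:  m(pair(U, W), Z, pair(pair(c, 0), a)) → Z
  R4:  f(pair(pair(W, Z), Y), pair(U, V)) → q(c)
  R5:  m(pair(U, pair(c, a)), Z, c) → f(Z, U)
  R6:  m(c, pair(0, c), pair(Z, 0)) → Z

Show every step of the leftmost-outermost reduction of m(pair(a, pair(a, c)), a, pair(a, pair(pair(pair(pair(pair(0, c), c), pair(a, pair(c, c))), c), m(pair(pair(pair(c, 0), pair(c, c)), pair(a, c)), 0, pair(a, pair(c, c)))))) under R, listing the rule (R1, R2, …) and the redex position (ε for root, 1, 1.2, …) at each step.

1. m(pair(a, pair(a, c)), a, pair(a, pair(pair(pair(pair(pair(0, c), c), pair(a, pair(c, c))), c), m(pair(pair(pair(c, 0), pair(c, c)), pair(a, c)), 0, pair(a, pair(c, c))))))  →  m(pair(a, pair(a, c)), a, pair(a, pair(pair(pair(pair(pair(0, c), c), pair(a, pair(c, c))), c), c)))   [R2 at 3.2.2]
2. m(pair(a, pair(a, c)), a, pair(a, pair(pair(pair(pair(pair(0, c), c), pair(a, pair(c, c))), c), c)))  →  pair(pair(pair(pair(0, c), c), pair(a, pair(c, c))), c)   [R2 at ε]

pair(pair(pair(pair(0, c), c), pair(a, pair(c, c))), c)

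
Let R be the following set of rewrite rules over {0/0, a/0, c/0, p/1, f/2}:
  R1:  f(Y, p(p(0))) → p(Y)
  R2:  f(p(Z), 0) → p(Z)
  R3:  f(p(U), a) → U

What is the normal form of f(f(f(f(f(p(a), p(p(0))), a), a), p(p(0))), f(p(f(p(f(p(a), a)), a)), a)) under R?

a

1. f(f(f(f(f(p(a), p(p(0))), a), a), p(p(0))), f(p(f(p(f(p(a), a)), a)), a))  →  f(p(f(f(f(p(a), p(p(0))), a), a)), f(p(f(p(f(p(a), a)), a)), a))   [R1 at 1]
2. f(p(f(f(f(p(a), p(p(0))), a), a)), f(p(f(p(f(p(a), a)), a)), a))  →  f(p(f(f(p(p(a)), a), a)), f(p(f(p(f(p(a), a)), a)), a))   [R1 at 1.1.1.1]
3. f(p(f(f(p(p(a)), a), a)), f(p(f(p(f(p(a), a)), a)), a))  →  f(p(f(p(a), a)), f(p(f(p(f(p(a), a)), a)), a))   [R3 at 1.1.1]
4. f(p(f(p(a), a)), f(p(f(p(f(p(a), a)), a)), a))  →  f(p(a), f(p(f(p(f(p(a), a)), a)), a))   [R3 at 1.1]
5. f(p(a), f(p(f(p(f(p(a), a)), a)), a))  →  f(p(a), f(p(f(p(a), a)), a))   [R3 at 2]
6. f(p(a), f(p(f(p(a), a)), a))  →  f(p(a), f(p(a), a))   [R3 at 2]
7. f(p(a), f(p(a), a))  →  f(p(a), a)   [R3 at 2]
8. f(p(a), a)  →  a   [R3 at ε]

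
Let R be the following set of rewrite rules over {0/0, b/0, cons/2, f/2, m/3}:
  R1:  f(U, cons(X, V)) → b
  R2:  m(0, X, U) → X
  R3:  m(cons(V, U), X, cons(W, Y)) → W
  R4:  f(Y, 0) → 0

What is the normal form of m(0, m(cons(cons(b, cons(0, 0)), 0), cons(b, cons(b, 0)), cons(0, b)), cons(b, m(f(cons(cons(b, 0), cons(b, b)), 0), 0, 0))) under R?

0

1. m(0, m(cons(cons(b, cons(0, 0)), 0), cons(b, cons(b, 0)), cons(0, b)), cons(b, m(f(cons(cons(b, 0), cons(b, b)), 0), 0, 0)))  →  m(cons(cons(b, cons(0, 0)), 0), cons(b, cons(b, 0)), cons(0, b))   [R2 at ε]
2. m(cons(cons(b, cons(0, 0)), 0), cons(b, cons(b, 0)), cons(0, b))  →  0   [R3 at ε]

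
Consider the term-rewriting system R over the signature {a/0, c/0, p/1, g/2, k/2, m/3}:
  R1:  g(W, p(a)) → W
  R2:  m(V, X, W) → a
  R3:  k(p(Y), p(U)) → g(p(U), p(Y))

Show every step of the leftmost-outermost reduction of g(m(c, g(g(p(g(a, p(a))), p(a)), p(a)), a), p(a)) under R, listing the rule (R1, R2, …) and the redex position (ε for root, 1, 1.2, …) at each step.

1. g(m(c, g(g(p(g(a, p(a))), p(a)), p(a)), a), p(a))  →  m(c, g(g(p(g(a, p(a))), p(a)), p(a)), a)   [R1 at ε]
2. m(c, g(g(p(g(a, p(a))), p(a)), p(a)), a)  →  a   [R2 at ε]

a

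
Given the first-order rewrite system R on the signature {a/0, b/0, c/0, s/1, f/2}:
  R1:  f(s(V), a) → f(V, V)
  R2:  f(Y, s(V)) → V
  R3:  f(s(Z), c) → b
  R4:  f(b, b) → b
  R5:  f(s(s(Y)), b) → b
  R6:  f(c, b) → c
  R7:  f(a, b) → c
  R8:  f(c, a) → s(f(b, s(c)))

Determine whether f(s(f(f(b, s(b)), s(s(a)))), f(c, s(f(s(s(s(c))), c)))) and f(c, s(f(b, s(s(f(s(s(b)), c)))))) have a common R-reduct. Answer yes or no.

Reduce t₁ = f(s(f(f(b, s(b)), s(s(a)))), f(c, s(f(s(s(s(c))), c)))):
1. f(s(f(f(b, s(b)), s(s(a)))), f(c, s(f(s(s(s(c))), c))))  →  f(s(s(a)), f(c, s(f(s(s(s(c))), c))))   [R2 at 1.1]
2. f(s(s(a)), f(c, s(f(s(s(s(c))), c))))  →  f(s(s(a)), f(s(s(s(c))), c))   [R2 at 2]
3. f(s(s(a)), f(s(s(s(c))), c))  →  f(s(s(a)), b)   [R3 at 2]
4. f(s(s(a)), b)  →  b   [R5 at ε]

Reduce t₂ = f(c, s(f(b, s(s(f(s(s(b)), c)))))):
1. f(c, s(f(b, s(s(f(s(s(b)), c))))))  →  f(b, s(s(f(s(s(b)), c))))   [R2 at ε]
2. f(b, s(s(f(s(s(b)), c))))  →  s(f(s(s(b)), c))   [R2 at ε]
3. s(f(s(s(b)), c))  →  s(b)   [R3 at 1]

no — NF(t₁) = b, NF(t₂) = s(b)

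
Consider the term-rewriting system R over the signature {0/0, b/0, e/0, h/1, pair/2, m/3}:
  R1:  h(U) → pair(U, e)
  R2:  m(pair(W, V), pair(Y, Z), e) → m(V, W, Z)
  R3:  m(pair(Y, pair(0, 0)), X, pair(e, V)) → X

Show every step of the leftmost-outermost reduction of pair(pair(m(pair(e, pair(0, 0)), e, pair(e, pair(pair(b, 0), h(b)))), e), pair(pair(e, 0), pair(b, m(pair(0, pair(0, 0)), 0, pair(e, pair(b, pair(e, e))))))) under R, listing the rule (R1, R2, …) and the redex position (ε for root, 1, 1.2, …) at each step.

pair(pair(e, e), pair(pair(e, 0), pair(b, 0)))

1. pair(pair(m(pair(e, pair(0, 0)), e, pair(e, pair(pair(b, 0), h(b)))), e), pair(pair(e, 0), pair(b, m(pair(0, pair(0, 0)), 0, pair(e, pair(b, pair(e, e)))))))  →  pair(pair(e, e), pair(pair(e, 0), pair(b, m(pair(0, pair(0, 0)), 0, pair(e, pair(b, pair(e, e)))))))   [R3 at 1.1]
2. pair(pair(e, e), pair(pair(e, 0), pair(b, m(pair(0, pair(0, 0)), 0, pair(e, pair(b, pair(e, e)))))))  →  pair(pair(e, e), pair(pair(e, 0), pair(b, 0)))   [R3 at 2.2.2]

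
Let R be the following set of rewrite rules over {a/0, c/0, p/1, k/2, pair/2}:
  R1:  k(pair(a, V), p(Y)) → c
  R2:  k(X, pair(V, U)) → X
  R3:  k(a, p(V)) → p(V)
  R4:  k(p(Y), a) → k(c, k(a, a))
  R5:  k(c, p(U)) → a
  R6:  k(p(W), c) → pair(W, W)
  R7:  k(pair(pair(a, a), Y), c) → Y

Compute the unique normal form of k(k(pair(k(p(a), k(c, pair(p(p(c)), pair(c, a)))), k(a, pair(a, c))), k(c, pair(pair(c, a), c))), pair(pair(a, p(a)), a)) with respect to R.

1. k(k(pair(k(p(a), k(c, pair(p(p(c)), pair(c, a)))), k(a, pair(a, c))), k(c, pair(pair(c, a), c))), pair(pair(a, p(a)), a))  →  k(pair(k(p(a), k(c, pair(p(p(c)), pair(c, a)))), k(a, pair(a, c))), k(c, pair(pair(c, a), c)))   [R2 at ε]
2. k(pair(k(p(a), k(c, pair(p(p(c)), pair(c, a)))), k(a, pair(a, c))), k(c, pair(pair(c, a), c)))  →  k(pair(k(p(a), c), k(a, pair(a, c))), k(c, pair(pair(c, a), c)))   [R2 at 1.1.2]
3. k(pair(k(p(a), c), k(a, pair(a, c))), k(c, pair(pair(c, a), c)))  →  k(pair(pair(a, a), k(a, pair(a, c))), k(c, pair(pair(c, a), c)))   [R6 at 1.1]
4. k(pair(pair(a, a), k(a, pair(a, c))), k(c, pair(pair(c, a), c)))  →  k(pair(pair(a, a), a), k(c, pair(pair(c, a), c)))   [R2 at 1.2]
5. k(pair(pair(a, a), a), k(c, pair(pair(c, a), c)))  →  k(pair(pair(a, a), a), c)   [R2 at 2]
6. k(pair(pair(a, a), a), c)  →  a   [R7 at ε]

a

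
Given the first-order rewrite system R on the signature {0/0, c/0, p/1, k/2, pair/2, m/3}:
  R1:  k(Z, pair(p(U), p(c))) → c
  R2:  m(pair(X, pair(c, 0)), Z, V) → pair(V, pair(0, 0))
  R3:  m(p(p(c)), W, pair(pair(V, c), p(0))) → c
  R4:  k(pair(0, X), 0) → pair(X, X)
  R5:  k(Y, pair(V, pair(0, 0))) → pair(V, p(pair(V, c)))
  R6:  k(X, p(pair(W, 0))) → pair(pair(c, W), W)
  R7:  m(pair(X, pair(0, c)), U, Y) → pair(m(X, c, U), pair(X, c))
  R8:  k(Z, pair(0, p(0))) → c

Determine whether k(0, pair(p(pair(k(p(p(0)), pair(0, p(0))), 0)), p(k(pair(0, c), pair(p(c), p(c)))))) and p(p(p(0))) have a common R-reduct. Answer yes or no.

no — NF(t₁) = c, NF(t₂) = p(p(p(0)))

Reduce t₁ = k(0, pair(p(pair(k(p(p(0)), pair(0, p(0))), 0)), p(k(pair(0, c), pair(p(c), p(c)))))):
1. k(0, pair(p(pair(k(p(p(0)), pair(0, p(0))), 0)), p(k(pair(0, c), pair(p(c), p(c))))))  →  k(0, pair(p(pair(c, 0)), p(k(pair(0, c), pair(p(c), p(c))))))   [R8 at 2.1.1.1]
2. k(0, pair(p(pair(c, 0)), p(k(pair(0, c), pair(p(c), p(c))))))  →  k(0, pair(p(pair(c, 0)), p(c)))   [R1 at 2.2.1]
3. k(0, pair(p(pair(c, 0)), p(c)))  →  c   [R1 at ε]

Reduce t₂ = p(p(p(0))):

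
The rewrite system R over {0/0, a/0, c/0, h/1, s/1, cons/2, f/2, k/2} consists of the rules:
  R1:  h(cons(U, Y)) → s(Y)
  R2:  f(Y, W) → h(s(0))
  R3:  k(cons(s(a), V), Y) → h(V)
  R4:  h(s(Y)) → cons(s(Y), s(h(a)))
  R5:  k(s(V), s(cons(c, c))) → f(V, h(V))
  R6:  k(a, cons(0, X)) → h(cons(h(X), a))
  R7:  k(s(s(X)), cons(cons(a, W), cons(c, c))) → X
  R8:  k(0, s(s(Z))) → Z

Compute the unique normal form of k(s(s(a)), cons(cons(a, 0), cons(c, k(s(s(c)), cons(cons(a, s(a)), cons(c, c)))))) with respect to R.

a

1. k(s(s(a)), cons(cons(a, 0), cons(c, k(s(s(c)), cons(cons(a, s(a)), cons(c, c))))))  →  k(s(s(a)), cons(cons(a, 0), cons(c, c)))   [R7 at 2.2.2]
2. k(s(s(a)), cons(cons(a, 0), cons(c, c)))  →  a   [R7 at ε]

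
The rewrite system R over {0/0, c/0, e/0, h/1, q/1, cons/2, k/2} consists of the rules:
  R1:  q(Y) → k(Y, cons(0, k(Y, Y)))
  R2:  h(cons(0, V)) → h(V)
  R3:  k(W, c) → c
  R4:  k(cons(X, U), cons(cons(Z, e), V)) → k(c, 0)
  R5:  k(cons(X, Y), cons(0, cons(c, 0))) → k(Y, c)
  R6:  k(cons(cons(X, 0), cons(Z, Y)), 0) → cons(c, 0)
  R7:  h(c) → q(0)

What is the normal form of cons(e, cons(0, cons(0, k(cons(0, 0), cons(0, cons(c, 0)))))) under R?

cons(e, cons(0, cons(0, c)))

1. cons(e, cons(0, cons(0, k(cons(0, 0), cons(0, cons(c, 0))))))  →  cons(e, cons(0, cons(0, k(0, c))))   [R5 at 2.2.2]
2. cons(e, cons(0, cons(0, k(0, c))))  →  cons(e, cons(0, cons(0, c)))   [R3 at 2.2.2]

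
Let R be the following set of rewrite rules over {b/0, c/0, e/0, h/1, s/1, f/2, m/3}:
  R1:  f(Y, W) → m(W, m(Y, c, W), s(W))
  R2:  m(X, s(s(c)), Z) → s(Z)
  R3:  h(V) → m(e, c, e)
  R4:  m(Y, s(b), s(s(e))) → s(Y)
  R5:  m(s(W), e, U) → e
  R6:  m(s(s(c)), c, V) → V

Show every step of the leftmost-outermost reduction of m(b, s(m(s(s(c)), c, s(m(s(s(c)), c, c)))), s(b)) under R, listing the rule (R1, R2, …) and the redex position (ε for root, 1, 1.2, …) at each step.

s(s(b))

1. m(b, s(m(s(s(c)), c, s(m(s(s(c)), c, c)))), s(b))  →  m(b, s(s(m(s(s(c)), c, c))), s(b))   [R6 at 2.1]
2. m(b, s(s(m(s(s(c)), c, c))), s(b))  →  m(b, s(s(c)), s(b))   [R6 at 2.1.1]
3. m(b, s(s(c)), s(b))  →  s(s(b))   [R2 at ε]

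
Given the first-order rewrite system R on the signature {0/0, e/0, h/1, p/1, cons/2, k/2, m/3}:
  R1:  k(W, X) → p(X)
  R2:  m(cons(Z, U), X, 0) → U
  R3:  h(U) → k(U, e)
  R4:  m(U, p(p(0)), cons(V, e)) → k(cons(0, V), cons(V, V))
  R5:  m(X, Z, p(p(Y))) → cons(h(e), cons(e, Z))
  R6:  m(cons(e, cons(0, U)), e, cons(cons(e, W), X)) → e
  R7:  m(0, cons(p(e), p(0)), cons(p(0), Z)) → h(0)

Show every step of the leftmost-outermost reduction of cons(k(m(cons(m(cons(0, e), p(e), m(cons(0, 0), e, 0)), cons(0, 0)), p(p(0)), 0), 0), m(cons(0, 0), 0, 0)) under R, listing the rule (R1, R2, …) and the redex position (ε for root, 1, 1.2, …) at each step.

cons(p(0), 0)

1. cons(k(m(cons(m(cons(0, e), p(e), m(cons(0, 0), e, 0)), cons(0, 0)), p(p(0)), 0), 0), m(cons(0, 0), 0, 0))  →  cons(p(0), m(cons(0, 0), 0, 0))   [R1 at 1]
2. cons(p(0), m(cons(0, 0), 0, 0))  →  cons(p(0), 0)   [R2 at 2]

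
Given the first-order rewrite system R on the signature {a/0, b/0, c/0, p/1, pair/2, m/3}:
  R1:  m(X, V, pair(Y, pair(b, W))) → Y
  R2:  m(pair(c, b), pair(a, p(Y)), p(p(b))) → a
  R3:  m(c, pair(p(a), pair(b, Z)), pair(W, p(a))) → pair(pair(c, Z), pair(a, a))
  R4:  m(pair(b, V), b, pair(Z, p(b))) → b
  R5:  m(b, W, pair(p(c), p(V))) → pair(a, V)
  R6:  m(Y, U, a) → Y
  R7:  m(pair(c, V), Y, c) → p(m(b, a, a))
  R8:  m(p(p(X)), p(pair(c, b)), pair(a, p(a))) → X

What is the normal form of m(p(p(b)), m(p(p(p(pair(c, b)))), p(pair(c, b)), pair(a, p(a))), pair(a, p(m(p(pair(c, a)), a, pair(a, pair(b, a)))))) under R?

1. m(p(p(b)), m(p(p(p(pair(c, b)))), p(pair(c, b)), pair(a, p(a))), pair(a, p(m(p(pair(c, a)), a, pair(a, pair(b, a))))))  →  m(p(p(b)), p(pair(c, b)), pair(a, p(m(p(pair(c, a)), a, pair(a, pair(b, a))))))   [R8 at 2]
2. m(p(p(b)), p(pair(c, b)), pair(a, p(m(p(pair(c, a)), a, pair(a, pair(b, a))))))  →  m(p(p(b)), p(pair(c, b)), pair(a, p(a)))   [R1 at 3.2.1]
3. m(p(p(b)), p(pair(c, b)), pair(a, p(a)))  →  b   [R8 at ε]

b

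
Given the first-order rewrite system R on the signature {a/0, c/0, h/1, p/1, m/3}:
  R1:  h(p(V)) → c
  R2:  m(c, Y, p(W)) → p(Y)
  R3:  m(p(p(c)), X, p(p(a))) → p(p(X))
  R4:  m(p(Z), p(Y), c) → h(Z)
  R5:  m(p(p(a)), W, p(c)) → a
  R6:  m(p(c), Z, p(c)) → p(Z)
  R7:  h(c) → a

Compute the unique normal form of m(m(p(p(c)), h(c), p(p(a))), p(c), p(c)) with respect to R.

a

1. m(m(p(p(c)), h(c), p(p(a))), p(c), p(c))  →  m(p(p(h(c))), p(c), p(c))   [R3 at 1]
2. m(p(p(h(c))), p(c), p(c))  →  m(p(p(a)), p(c), p(c))   [R7 at 1.1.1]
3. m(p(p(a)), p(c), p(c))  →  a   [R5 at ε]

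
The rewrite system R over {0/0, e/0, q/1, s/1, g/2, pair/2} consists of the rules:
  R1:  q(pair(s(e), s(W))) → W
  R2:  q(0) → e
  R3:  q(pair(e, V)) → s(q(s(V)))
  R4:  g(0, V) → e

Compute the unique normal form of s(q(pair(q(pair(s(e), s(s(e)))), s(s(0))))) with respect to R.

1. s(q(pair(q(pair(s(e), s(s(e)))), s(s(0)))))  →  s(q(pair(s(e), s(s(0)))))   [R1 at 1.1.1]
2. s(q(pair(s(e), s(s(0)))))  →  s(s(0))   [R1 at 1]

s(s(0))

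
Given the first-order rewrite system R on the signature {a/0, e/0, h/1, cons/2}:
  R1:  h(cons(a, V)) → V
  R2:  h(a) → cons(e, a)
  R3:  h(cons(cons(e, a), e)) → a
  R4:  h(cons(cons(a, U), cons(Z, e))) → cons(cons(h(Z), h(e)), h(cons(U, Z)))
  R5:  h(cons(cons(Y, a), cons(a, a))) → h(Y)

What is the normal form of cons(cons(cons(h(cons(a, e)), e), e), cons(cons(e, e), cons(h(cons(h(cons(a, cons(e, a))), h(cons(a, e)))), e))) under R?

1. cons(cons(cons(h(cons(a, e)), e), e), cons(cons(e, e), cons(h(cons(h(cons(a, cons(e, a))), h(cons(a, e)))), e)))  →  cons(cons(cons(e, e), e), cons(cons(e, e), cons(h(cons(h(cons(a, cons(e, a))), h(cons(a, e)))), e)))   [R1 at 1.1.1]
2. cons(cons(cons(e, e), e), cons(cons(e, e), cons(h(cons(h(cons(a, cons(e, a))), h(cons(a, e)))), e)))  →  cons(cons(cons(e, e), e), cons(cons(e, e), cons(h(cons(cons(e, a), h(cons(a, e)))), e)))   [R1 at 2.2.1.1.1]
3. cons(cons(cons(e, e), e), cons(cons(e, e), cons(h(cons(cons(e, a), h(cons(a, e)))), e)))  →  cons(cons(cons(e, e), e), cons(cons(e, e), cons(h(cons(cons(e, a), e)), e)))   [R1 at 2.2.1.1.2]
4. cons(cons(cons(e, e), e), cons(cons(e, e), cons(h(cons(cons(e, a), e)), e)))  →  cons(cons(cons(e, e), e), cons(cons(e, e), cons(a, e)))   [R3 at 2.2.1]

cons(cons(cons(e, e), e), cons(cons(e, e), cons(a, e)))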